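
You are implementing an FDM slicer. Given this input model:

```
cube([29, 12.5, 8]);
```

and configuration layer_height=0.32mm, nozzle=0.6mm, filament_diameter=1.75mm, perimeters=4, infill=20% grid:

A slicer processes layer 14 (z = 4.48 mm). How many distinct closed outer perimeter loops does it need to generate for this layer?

At z = 4.48 mm: the cube is present — its section is the full 29×12.5 rectangle. The result has 1 disconnected region.

1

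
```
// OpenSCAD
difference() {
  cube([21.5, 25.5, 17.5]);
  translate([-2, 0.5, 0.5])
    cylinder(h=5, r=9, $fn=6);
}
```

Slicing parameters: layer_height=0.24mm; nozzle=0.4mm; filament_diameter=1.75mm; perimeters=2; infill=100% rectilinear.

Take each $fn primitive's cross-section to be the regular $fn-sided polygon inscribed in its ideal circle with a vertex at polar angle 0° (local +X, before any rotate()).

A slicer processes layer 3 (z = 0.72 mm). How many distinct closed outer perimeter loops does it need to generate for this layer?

1

At z = 0.72 mm: the 21.5×25.5 cube contributes its full rectangle; the r=9 cylinder at (-2, 0.5) gives a regular 6-gon of circumradius 9 (constant along its height); Taking the first minus the rest: starting from the 21.5×25.5 cube, the r=9 cylinder at (-2, 0.5) partially overlaps it — only the 40.45 mm² overlap (of its 210.44 mm²) is removed, clipping the outline — 1 connected region. The result has 1 disconnected region.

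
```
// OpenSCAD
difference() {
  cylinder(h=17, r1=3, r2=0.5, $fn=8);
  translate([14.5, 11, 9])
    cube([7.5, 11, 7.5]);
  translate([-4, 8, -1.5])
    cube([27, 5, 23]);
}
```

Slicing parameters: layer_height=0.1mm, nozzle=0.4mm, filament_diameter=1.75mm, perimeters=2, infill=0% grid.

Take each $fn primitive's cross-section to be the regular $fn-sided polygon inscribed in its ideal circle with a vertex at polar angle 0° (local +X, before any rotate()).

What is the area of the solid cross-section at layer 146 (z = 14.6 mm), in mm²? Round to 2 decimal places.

At z = 14.6 mm: the cone (r1=3→r2=0.5) has section circumradius 0.853 here — a regular 8-gon (area = (8/2)·0.853²·sin(360°/8) = 2.06 mm²); the 7.5×11 cube at (14.5, 11) contributes its full rectangle (area 82.50 mm²); the cube at (-4, 8) (footprint 27×5) is included at this height (area 135.00 mm²); Taking the first minus the rest: starting from the cone (2.06 mm²), the 7.5×11 cube at (14.5, 11) misses the remaining region (no effect); the 27×5 cube at (-4, 8) misses the remaining region (no effect) — area = 2.06 mm². Overall, the cross-section is a single solid region. Net area = 2.06 mm².

2.06 mm²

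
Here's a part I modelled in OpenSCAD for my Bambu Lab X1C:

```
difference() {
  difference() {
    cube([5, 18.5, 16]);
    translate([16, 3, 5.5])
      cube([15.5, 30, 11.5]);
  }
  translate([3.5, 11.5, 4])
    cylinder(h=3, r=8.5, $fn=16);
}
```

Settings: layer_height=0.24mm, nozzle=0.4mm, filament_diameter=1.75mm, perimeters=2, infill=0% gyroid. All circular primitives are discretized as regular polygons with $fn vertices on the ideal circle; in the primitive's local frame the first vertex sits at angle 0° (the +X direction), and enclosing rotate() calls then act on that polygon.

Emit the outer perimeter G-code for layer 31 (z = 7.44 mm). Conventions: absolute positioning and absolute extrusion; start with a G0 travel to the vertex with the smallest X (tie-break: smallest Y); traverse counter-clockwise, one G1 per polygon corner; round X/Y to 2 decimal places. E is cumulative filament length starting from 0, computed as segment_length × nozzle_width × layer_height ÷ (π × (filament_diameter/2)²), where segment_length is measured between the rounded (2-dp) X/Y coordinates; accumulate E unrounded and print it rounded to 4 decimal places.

At z = 7.44 mm: the cube (footprint 5×18.5) is included at this height; the 15.5×30 cube at (16, 3) contributes its full rectangle; Taking the first minus the rest: starting from the 5×18.5 cube, the 15.5×30 cube at (16, 3) misses the remaining region (no effect) — 1 connected region; the cylinder at (3.5, 11.5) is not intersected at this z (z outside [4, 7]); Taking the first minus the rest: none of the subtracted shapes is present at this height, so the result so far is unchanged — 1 connected region. The outline is a single polygon with 4 vertices. Extrusion per mm of travel: 0.4 × 0.24 / (π × 0.875²) = 0.039912. Accumulating E over each segment gives final E = 1.8759.

G0 X0.00 Y0.00 Z7.44
G1 X5.00 Y0.00 E0.1996
G1 X5.00 Y18.50 E0.9379
G1 X0.00 Y18.50 E1.1375
G1 X0.00 Y0.00 E1.8759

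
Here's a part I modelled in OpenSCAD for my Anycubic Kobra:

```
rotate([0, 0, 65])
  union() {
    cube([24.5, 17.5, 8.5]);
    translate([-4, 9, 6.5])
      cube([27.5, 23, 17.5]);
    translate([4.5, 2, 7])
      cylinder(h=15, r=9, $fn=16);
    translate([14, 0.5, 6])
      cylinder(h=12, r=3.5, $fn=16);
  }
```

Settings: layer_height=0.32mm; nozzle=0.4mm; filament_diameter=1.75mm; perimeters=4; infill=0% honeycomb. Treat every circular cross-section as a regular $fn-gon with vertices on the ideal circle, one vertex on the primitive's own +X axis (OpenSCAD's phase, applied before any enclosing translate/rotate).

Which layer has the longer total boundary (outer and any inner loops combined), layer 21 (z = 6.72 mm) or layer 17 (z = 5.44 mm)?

Layer 21 (z = 6.72): the 24.5×17.5 cube contributes its full rectangle (perimeter 84.00 mm); the cube at (-4, 9) (footprint 27.5×23) is included at this height (perimeter 101.00 mm); the cylinder at (4.5, 2) is not intersected at this z (z outside [7, 22]); the r=3.5 cylinder at (14, 0.5) contributes a regular 16-gon of circumradius 3.5 (perimeter = 2·16·3.500·sin(180°/16) = 21.85 mm); Taking the union: the regions partially overlap (shared area 221.95 mm²), so the edge portions inside another operand are dropped and the merged outline is re-measured after clipping — boundary = 124.10 mm; (rotated 65° about Z; rotation is an isometry so areas/perimeters/island counts are preserved). So its perimeter = 124.10 mm. Layer 17 (z = 5.44): the cube (footprint 24.5×17.5) is included at this height (perimeter 84.00 mm); the cube at (-4, 9) is absent (z outside [6.5, 24]); the cylinder at (4.5, 2) is absent (z outside [7, 22]); the cylinder at (14, 0.5) is not intersected at this z (z outside [6, 18]); Taking the union: only the 24.5×17.5 cube is present, so the union is just that shape — boundary = 84.00 mm; (whole slice rotated 65° about Z — lengths, areas and connectivity unchanged). So its perimeter = 84.00 mm. Layer 21 is larger (124.10 vs 84.00 mm).

layer 21 (z = 6.72 mm)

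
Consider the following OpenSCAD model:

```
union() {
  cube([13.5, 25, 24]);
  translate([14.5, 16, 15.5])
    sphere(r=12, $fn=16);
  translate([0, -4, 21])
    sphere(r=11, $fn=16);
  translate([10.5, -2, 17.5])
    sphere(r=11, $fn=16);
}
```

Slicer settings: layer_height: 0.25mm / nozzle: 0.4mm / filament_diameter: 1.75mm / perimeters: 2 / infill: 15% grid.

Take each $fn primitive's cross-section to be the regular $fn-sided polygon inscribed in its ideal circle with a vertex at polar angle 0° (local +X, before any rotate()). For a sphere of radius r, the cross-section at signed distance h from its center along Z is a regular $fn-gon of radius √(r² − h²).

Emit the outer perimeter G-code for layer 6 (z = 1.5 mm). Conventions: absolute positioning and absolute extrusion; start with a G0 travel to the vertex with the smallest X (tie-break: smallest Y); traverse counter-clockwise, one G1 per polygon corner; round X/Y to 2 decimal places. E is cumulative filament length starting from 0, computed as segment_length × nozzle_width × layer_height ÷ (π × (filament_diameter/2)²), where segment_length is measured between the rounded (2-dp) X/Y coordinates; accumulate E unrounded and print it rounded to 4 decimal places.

At z = 1.5 mm: the 13.5×25 cube contributes its full rectangle; the sphere at (14.5, 16) does not reach this height (|z−center|=14.000 > r=12); the sphere at (0, -4) does not reach this height (|z−center|=19.500 > r=11); the sphere at (10.5, -2) does not reach this height (|z−center|=16.000 > r=11); Merging all regions: only the 13.5×25 cube is present, so the union is just that shape — 1 connected region. The outline is a single polygon with 4 vertices. Extrusion per mm of travel: 0.4 × 0.25 / (π × 0.875²) = 0.041575. Accumulating E over each segment gives final E = 3.2013.

G0 X0.00 Y0.00 Z1.50
G1 X13.50 Y0.00 E0.5613
G1 X13.50 Y25.00 E1.6006
G1 X0.00 Y25.00 E2.1619
G1 X0.00 Y0.00 E3.2013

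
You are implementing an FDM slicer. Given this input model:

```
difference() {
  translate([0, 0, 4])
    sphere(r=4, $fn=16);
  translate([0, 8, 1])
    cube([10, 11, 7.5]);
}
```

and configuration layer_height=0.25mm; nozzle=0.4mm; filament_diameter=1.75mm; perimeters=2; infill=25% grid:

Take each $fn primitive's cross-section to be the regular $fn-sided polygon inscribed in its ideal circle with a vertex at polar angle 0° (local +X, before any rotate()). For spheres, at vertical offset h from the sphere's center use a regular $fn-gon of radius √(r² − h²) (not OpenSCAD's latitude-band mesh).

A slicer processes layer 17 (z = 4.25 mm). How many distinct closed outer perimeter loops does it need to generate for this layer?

At z = 4.25 mm: the r=4 sphere slices to a regular 16-gon of circumradius 3.992 (√(r²−h²) with h=0.25 from center); the cube at (0, 8) is present — its section is the full 10×11 rectangle; After the difference (first − rest): starting from the r=4 sphere, the 10×11 cube at (0, 8) misses the remaining region (no effect) — 1 connected region. The result has 1 disconnected region.

1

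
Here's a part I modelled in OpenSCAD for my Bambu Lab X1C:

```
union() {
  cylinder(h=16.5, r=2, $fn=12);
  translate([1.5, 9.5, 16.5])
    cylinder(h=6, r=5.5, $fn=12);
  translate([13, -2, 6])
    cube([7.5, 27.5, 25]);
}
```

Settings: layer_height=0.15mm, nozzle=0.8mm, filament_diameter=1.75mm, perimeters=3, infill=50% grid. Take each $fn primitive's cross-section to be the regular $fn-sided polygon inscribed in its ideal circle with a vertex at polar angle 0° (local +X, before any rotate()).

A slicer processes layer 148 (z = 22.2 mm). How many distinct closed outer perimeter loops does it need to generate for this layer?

2

At z = 22.2 mm: the cylinder is not intersected at this z (z outside [0, 16.5]); the cylinder at (1.5, 9.5): section is a regular 12-gon, circumradius r=5.5; the cube at (13, -2) is present — its section is the full 7.5×27.5 rectangle; Taking the union: the 2 present regions are separate (no shared area or edge), so areas and boundary lengths simply add and each stays a separate island — 2 connected regions. The result has 2 disconnected regions.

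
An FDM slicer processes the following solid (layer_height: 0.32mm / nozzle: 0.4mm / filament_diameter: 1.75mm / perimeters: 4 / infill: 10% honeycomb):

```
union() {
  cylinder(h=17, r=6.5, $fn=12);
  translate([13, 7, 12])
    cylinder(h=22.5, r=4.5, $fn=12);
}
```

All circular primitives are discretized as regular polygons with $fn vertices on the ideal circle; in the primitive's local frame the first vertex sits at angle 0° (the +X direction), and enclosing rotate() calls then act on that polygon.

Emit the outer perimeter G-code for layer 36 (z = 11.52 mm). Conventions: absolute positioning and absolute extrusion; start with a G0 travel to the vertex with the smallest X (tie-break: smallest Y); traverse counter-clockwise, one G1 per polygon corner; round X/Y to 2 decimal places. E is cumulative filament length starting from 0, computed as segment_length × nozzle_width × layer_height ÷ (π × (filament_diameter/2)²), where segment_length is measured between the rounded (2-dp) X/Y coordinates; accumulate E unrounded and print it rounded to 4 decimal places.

G0 X-6.50 Y0.00 Z11.52
G1 X-5.63 Y-3.25 E0.1790
G1 X-3.25 Y-5.63 E0.3582
G1 X0.00 Y-6.50 E0.5372
G1 X3.25 Y-5.63 E0.7162
G1 X5.63 Y-3.25 E0.8954
G1 X6.50 Y0.00 E1.0744
G1 X5.63 Y3.25 E1.2534
G1 X3.25 Y5.63 E1.4326
G1 X0.00 Y6.50 E1.6116
G1 X-3.25 Y5.63 E1.7906
G1 X-5.63 Y3.25 E1.9698
G1 X-6.50 Y0.00 E2.1488

At z = 11.52 mm: the r=6.5 cylinder contributes a regular 12-gon of circumradius 6.5; the cylinder at (13, 7) is absent (z outside [12, 34.5]); Merging all regions: only the r=6.5 cylinder is present, so the union is just that shape — 1 connected region. The outline is a single polygon with 12 vertices. Extrusion per mm of travel: 0.4 × 0.32 / (π × 0.875²) = 0.053216. Accumulating E over each segment gives final E = 2.1488.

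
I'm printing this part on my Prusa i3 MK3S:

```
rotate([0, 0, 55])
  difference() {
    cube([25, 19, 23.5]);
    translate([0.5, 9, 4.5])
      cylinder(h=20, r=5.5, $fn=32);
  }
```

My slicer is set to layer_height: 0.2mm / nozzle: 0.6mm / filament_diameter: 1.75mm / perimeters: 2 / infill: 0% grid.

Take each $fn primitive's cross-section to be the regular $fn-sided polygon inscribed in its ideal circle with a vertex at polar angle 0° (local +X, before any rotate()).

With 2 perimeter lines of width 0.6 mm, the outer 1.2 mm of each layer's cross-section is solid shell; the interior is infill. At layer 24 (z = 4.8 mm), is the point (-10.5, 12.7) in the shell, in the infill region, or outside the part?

infill

At z = 4.8 mm: the cube is present — its section is the full 25×19 rectangle; the r=5.5 cylinder at (0.5, 9) gives a regular 32-gon of circumradius 5.5 (constant along its height); After the difference (first − rest): starting from the 25×19 cube, the r=5.5 cylinder at (0.5, 9) partially overlaps it — only the 52.69 mm² overlap (of its 94.42 mm²) is removed, clipping the outline — 1 connected region; (rotated 55° about Z; rotation is an isometry so areas/perimeters/island counts are preserved). Overall, the cross-section is a single solid region. Undo the 55° rotation: the query point maps to (4.381, 15.886) in the un-rotated model frame. The nearest boundary edge runs (3.56, 13.57)→(2.60, 14.08); distance from the point to it = 2.43 mm. The point is inside the cross-section and 2.43 mm from the nearest boundary — more than the 1.2 mm shell width (2 × 0.6), so it's in the infill interior.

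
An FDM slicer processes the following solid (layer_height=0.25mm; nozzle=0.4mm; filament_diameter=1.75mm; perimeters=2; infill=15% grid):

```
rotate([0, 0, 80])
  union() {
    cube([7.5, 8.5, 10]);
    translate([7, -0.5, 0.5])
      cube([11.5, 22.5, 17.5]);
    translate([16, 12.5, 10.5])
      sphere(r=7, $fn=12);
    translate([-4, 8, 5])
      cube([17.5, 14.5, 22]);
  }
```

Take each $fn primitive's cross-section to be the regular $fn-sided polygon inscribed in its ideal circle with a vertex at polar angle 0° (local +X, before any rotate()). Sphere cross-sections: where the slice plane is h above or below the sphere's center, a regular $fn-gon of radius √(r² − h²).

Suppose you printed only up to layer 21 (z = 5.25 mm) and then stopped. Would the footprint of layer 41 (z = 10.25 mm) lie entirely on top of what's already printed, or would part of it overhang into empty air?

Compare the two slices. At z = 5.25: the cube is present — its section is the full 7.5×8.5 rectangle (area 63.75 mm²); the cube at (7, -0.5) is present — its section is the full 11.5×22.5 rectangle (area 258.75 mm²); the r=7 sphere at (16, 12.5) contributes a regular 12-gon of circumradius √(7²−5.25²) = 4.630 (area = (12/2)·4.630²·sin(360°/12) = 64.31 mm²); the 17.5×14.5 cube at (-4, 8) contributes its full rectangle (area 253.75 mm²); Taking the union: the regions partially overlap — summed areas 640.56 mm² minus the doubly-counted overlap 152.36 mm² gives 488.21 mm² — area = 488.21 mm²; (rotated 80° about Z; rotation is an isometry so areas/perimeters/island counts are preserved). At z = 10.25: the cube is absent (z outside [0, 10]); the 11.5×22.5 cube at (7, -0.5) contributes its full rectangle (area 258.75 mm²); the r=7 sphere at (16, 12.5) slices to a regular 12-gon of circumradius 6.996 (√(r²−h²) with h=0.25 from center) (area = (12/2)·6.996²·sin(360°/12) = 146.81 mm²); the cube at (-4, 8) is present — its section is the full 17.5×14.5 rectangle (area 253.75 mm²); Taking the union: the regions partially overlap — summed areas 659.31 mm² minus the doubly-counted overlap 197.71 mm² gives 461.60 mm² — area = 461.60 mm²; (rotated 80° about Z; rotation is an isometry so areas/perimeters/island counts are preserved). Checking containment: at z = 10.25 the cross-section extends beyond the z = 5.25 cross-section by about 29.40 mm².

part overhangs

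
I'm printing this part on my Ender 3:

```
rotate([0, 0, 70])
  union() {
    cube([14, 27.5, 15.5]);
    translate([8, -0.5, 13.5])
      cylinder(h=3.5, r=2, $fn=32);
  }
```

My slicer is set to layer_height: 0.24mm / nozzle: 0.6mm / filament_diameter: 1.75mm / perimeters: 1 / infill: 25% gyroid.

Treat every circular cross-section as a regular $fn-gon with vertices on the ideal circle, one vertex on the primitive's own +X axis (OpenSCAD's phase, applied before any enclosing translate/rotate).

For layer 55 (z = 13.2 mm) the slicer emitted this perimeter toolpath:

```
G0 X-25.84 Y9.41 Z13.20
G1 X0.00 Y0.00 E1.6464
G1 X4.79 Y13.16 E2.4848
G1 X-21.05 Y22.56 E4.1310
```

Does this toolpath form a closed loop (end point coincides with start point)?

Start point (G0): (-25.84, 9.41). End point (last G1): the path does not return to the start — open.

no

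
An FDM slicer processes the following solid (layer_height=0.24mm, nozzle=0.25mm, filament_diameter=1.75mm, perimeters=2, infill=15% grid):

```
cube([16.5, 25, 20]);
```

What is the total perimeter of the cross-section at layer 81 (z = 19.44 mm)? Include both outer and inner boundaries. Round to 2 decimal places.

83.00 mm

At z = 19.44 mm: the cube (footprint 16.5×25) is included at this height (perimeter 83.00 mm). Overall, the cross-section is a single solid region. Total boundary length (outer) = 83.00 mm.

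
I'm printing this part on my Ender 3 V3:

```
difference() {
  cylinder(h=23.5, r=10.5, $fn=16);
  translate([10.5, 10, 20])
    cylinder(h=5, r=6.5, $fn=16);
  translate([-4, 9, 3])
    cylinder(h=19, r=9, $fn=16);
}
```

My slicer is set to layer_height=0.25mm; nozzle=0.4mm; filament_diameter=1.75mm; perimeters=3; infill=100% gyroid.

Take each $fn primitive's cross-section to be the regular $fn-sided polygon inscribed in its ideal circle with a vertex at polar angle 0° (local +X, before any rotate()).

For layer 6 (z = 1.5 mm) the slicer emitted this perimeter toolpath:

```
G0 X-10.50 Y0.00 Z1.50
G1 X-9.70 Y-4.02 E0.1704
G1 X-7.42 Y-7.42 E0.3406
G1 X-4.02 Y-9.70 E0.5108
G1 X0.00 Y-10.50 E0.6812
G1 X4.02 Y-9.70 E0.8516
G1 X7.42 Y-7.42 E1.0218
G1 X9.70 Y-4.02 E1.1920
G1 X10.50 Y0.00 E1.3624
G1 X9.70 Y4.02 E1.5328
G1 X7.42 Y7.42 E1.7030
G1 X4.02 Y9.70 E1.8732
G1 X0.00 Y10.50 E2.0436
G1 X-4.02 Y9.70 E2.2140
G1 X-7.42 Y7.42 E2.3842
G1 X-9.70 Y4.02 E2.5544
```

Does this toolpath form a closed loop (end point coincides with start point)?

no

Start point (G0): (-10.50, 0.00). End point (last G1): the path does not return to the start — open.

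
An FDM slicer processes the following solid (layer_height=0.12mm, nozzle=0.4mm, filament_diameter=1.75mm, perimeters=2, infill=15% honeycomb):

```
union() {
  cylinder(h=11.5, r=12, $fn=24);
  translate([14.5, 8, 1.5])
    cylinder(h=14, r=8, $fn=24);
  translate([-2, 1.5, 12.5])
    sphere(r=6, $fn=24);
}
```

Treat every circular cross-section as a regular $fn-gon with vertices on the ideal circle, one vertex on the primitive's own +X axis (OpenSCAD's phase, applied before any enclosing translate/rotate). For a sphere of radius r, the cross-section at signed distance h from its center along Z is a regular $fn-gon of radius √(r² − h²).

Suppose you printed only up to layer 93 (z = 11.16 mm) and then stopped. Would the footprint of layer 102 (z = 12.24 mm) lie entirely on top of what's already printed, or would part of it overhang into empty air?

entirely on top

Compare the two slices. At z = 11.16: the r=12 cylinder gives a regular 24-gon of circumradius 12 (constant along its height) (area = (24/2)·12.000²·sin(360°/24) = 447.24 mm²); the r=8 cylinder at (14.5, 8) contributes a regular 24-gon of circumradius 8 (area = (24/2)·8.000²·sin(360°/24) = 198.77 mm²); the r=6 sphere at (-2, 1.5) slices to a regular 24-gon of circumradius 5.848 (√(r²−h²) with h=1.34 from center) (area = (24/2)·5.848²·sin(360°/24) = 106.23 mm²); Merging all regions: the regions partially overlap — summed areas 752.25 mm² minus the doubly-counted overlap 130.40 mm² gives 621.85 mm² — area = 621.85 mm². At z = 12.24: the cylinder does not reach this height (z outside [0, 11.5]); the r=8 cylinder at (14.5, 8) contributes a regular 24-gon of circumradius 8 (area = (24/2)·8.000²·sin(360°/24) = 198.77 mm²); the sphere at (-2, 1.5): section is a regular 24-gon, circumradius = √(r²−h²) = √(6²−0.26²) = 5.994 (area = (24/2)·5.994²·sin(360°/24) = 111.60 mm²); Combining (union): the 2 present regions are separate (no shared area or edge), so areas and boundary lengths simply add and each stays a separate island — area = 310.37 mm². Checking containment: the cross-section at z = 12.24 is a subset of the cross-section at z = 11.16.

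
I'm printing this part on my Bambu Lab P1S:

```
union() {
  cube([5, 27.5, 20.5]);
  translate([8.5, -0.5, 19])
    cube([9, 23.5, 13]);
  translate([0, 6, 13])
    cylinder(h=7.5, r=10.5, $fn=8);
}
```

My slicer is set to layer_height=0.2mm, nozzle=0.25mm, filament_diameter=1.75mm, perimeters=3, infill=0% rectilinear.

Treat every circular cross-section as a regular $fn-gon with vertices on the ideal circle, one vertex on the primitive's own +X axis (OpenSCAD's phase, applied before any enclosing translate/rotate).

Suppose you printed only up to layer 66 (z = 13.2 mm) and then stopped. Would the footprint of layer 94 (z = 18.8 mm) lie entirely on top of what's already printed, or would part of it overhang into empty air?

Compare the two slices. At z = 13.2: the cube is present — its section is the full 5×27.5 rectangle (area 137.50 mm²); the cube at (8.5, -0.5) does not reach this height (z outside [19, 32]); the cylinder at (0, 6): section is a regular 8-gon, circumradius r=10.5 (area = (8/2)·10.500²·sin(360°/8) = 311.83 mm²); Merging all regions: the regions partially overlap — summed areas 449.33 mm² minus the doubly-counted overlap 77.32 mm² gives 372.01 mm² — area = 372.01 mm². At z = 18.8: the 5×27.5 cube contributes its full rectangle (area 137.50 mm²); the cube at (8.5, -0.5) is absent (z outside [19, 32]); the r=10.5 cylinder at (0, 6) gives a regular 8-gon of circumradius 10.5 (constant along its height) (area = (8/2)·10.500²·sin(360°/8) = 311.83 mm²); Merging all regions: the regions partially overlap — summed areas 449.33 mm² minus the doubly-counted overlap 77.32 mm² gives 372.01 mm² — area = 372.01 mm². Checking containment: the cross-section at z = 18.8 is a subset of the cross-section at z = 13.2.

entirely on top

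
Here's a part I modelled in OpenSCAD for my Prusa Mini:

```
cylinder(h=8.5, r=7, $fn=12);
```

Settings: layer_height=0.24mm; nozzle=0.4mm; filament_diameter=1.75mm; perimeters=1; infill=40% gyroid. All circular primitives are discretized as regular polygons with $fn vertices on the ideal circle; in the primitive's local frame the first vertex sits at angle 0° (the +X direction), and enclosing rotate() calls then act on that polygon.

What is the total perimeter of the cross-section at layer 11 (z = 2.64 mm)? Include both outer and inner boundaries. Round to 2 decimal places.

43.48 mm

At z = 2.64 mm: the cylinder: section is a regular 12-gon, circumradius r=7 (perimeter = 2·12·7.000·sin(180°/12) = 43.48 mm). Overall, the cross-section is a single solid region. Total boundary length (outer) = 43.48 mm.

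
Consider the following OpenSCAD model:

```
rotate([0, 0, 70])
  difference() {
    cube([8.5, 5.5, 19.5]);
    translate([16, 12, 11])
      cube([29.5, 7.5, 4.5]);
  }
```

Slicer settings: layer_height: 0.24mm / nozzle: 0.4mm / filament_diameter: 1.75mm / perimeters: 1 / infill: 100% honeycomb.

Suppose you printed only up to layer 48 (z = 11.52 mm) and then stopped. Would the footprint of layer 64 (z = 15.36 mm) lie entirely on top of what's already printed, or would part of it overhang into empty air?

Compare the two slices. At z = 11.52: the 8.5×5.5 cube contributes its full rectangle (area 46.75 mm²); the cube at (16, 12) is present — its section is the full 29.5×7.5 rectangle (area 221.25 mm²); Taking the first minus the rest: starting from the 8.5×5.5 cube (46.75 mm²), the 29.5×7.5 cube at (16, 12) misses the remaining region (no effect) — area = 46.75 mm²; (rotated 70° about Z; rotation is an isometry so areas/perimeters/island counts are preserved). At z = 15.36: the cube (footprint 8.5×5.5) is included at this height (area 46.75 mm²); the cube at (16, 12) (footprint 29.5×7.5) is included at this height (area 221.25 mm²); After the difference (first − rest): starting from the 8.5×5.5 cube (46.75 mm²), the 29.5×7.5 cube at (16, 12) misses the remaining region (no effect) — area = 46.75 mm²; (whole slice rotated 70° about Z — lengths, areas and connectivity unchanged). Checking containment: the cross-section at z = 15.36 is a subset of the cross-section at z = 11.52.

entirely on top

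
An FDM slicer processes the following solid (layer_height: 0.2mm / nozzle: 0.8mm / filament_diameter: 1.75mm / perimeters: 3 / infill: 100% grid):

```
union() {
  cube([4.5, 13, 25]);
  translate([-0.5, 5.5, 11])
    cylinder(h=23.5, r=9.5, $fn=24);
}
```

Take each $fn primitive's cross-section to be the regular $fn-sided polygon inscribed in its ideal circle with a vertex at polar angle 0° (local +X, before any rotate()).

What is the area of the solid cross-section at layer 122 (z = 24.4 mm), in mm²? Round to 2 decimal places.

280.30 mm²

At z = 24.4 mm: the cube is present — its section is the full 4.5×13 rectangle (area 58.50 mm²); the cylinder at (-0.5, 5.5): section is a regular 24-gon, circumradius r=9.5 (area = (24/2)·9.500²·sin(360°/24) = 280.30 mm²); Combining (union): the 4.5×13 cube lies entirely inside the r=9.5 cylinder at (-0.5, 5.5), so the union is just the r=9.5 cylinder at (-0.5, 5.5) — area = 280.30 mm². Overall, the cross-section is a single solid region. Net area = 280.30 mm².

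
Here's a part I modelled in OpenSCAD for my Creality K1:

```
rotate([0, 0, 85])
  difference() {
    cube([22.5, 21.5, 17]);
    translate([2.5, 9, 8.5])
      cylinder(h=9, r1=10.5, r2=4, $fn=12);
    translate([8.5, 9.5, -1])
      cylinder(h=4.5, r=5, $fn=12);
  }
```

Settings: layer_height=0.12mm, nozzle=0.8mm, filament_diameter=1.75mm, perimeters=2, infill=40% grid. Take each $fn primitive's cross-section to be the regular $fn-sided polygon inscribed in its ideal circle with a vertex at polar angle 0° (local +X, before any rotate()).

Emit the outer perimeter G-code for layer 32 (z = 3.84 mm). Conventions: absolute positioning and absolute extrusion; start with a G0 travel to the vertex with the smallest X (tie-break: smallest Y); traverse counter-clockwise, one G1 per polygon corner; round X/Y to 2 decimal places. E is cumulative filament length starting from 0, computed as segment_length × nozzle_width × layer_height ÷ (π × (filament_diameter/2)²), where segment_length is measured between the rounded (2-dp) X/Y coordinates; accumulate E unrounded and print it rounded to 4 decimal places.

At z = 3.84 mm: the 22.5×21.5 cube contributes its full rectangle; the cone at (2.5, 9) is not intersected at this z (z outside [8.5, 17.5]); the cylinder at (8.5, 9.5) is absent (z outside [-1, 3.5]); Taking the first minus the rest: none of the subtracted shapes is present at this height, so the 22.5×21.5 cube is unchanged — 1 connected region; (whole slice rotated 85° about Z — lengths, areas and connectivity unchanged). The outline is a single polygon with 4 vertices. Extrusion per mm of travel: 0.8 × 0.12 / (π × 0.875²) = 0.039912. Accumulating E over each segment gives final E = 3.5125.

G0 X-21.42 Y1.87 Z3.84
G1 X0.00 Y0.00 E0.8582
G1 X1.96 Y22.41 E1.7560
G1 X-19.46 Y24.29 E2.6142
G1 X-21.42 Y1.87 E3.5125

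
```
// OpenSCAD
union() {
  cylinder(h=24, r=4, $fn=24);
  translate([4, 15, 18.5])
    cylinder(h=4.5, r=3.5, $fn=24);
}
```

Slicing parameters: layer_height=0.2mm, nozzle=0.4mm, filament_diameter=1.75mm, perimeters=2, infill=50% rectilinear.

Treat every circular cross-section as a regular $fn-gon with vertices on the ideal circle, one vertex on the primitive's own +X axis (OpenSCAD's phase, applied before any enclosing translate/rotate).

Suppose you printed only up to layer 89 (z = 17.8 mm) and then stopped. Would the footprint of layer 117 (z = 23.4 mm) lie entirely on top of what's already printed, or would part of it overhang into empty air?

entirely on top

Compare the two slices. At z = 17.8: the r=4 cylinder contributes a regular 24-gon of circumradius 4 (area = (24/2)·4.000²·sin(360°/24) = 49.69 mm²); the cylinder at (4, 15) is absent (z outside [18.5, 23]); Taking the union: only the r=4 cylinder is present, so the union is just that shape — area = 49.69 mm². At z = 23.4: the r=4 cylinder contributes a regular 24-gon of circumradius 4 (area = (24/2)·4.000²·sin(360°/24) = 49.69 mm²); the cylinder at (4, 15) is absent (z outside [18.5, 23]); Merging all regions: only the r=4 cylinder is present, so the union is just that shape — area = 49.69 mm². Checking containment: the cross-section at z = 23.4 is a subset of the cross-section at z = 17.8.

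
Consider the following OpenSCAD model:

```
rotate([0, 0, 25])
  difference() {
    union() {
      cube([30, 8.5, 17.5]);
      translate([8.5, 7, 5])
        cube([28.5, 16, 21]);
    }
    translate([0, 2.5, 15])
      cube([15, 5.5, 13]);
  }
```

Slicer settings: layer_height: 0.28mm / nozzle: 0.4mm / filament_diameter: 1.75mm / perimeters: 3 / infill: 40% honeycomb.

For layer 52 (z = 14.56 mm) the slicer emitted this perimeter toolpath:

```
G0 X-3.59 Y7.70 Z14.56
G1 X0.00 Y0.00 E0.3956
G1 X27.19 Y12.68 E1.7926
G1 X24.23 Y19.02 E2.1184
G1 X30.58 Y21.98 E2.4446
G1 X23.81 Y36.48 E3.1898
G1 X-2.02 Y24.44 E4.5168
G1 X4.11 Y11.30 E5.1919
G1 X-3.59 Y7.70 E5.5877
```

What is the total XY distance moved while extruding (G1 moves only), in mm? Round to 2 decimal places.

120.00 mm

Sum the Euclidean lengths of each G1 segment: total = 120.00 mm.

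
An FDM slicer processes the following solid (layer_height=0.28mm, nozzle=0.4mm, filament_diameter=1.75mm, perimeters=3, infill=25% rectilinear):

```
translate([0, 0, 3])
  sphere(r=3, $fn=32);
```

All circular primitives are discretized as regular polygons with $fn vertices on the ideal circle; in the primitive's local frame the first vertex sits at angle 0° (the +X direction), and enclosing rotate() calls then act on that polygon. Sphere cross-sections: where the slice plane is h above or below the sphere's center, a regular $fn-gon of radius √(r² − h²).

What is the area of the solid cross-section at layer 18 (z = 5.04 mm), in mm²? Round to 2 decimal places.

15.10 mm²

At z = 5.04 mm: the r=3 sphere contributes a regular 32-gon of circumradius √(3²−2.04²) = 2.200 (area = (32/2)·2.200²·sin(360°/32) = 15.10 mm²). Overall, the cross-section is a single solid region. Net area = 15.10 mm².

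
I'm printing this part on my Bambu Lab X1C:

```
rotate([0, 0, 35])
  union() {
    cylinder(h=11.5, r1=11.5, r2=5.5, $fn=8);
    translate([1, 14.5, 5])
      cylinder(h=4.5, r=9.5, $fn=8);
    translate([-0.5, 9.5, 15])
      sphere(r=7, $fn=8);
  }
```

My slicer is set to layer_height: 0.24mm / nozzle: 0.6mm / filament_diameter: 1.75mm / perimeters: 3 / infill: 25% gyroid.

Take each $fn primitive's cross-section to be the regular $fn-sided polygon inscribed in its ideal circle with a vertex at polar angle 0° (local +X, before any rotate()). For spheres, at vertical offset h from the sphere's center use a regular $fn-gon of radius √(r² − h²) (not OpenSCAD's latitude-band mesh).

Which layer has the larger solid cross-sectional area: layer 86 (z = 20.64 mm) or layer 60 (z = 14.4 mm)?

layer 60 (z = 14.4 mm)

Layer 86 (z = 20.64): the cone is absent (z outside [0, 11.5]); the cylinder at (1, 14.5) is not intersected at this z (z outside [5, 9.5]); the sphere at (-0.5, 9.5): section is a regular 8-gon, circumradius = √(r²−h²) = √(7²−5.64²) = 4.146 (area = (8/2)·4.146²·sin(360°/8) = 48.62 mm²); Taking the union: only the r=7 sphere at (-0.5, 9.5) is present, so the union is just that shape — area = 48.62 mm²; (whole slice rotated 35° about Z — lengths, areas and connectivity unchanged). So its area = 48.62 mm². Layer 60 (z = 14.4): the cone does not reach this height (z outside [0, 11.5]); the cylinder at (1, 14.5) is absent (z outside [5, 9.5]); the r=7 sphere at (-0.5, 9.5) slices to a regular 8-gon of circumradius 6.974 (√(r²−h²) with h=0.6 from center) (area = (8/2)·6.974²·sin(360°/8) = 137.57 mm²); Taking the union: only the r=7 sphere at (-0.5, 9.5) is present, so the union is just that shape — area = 137.57 mm²; (whole slice rotated 35° about Z — lengths, areas and connectivity unchanged). So its area = 137.57 mm². Layer 60 is larger (137.57 vs 48.62 mm²).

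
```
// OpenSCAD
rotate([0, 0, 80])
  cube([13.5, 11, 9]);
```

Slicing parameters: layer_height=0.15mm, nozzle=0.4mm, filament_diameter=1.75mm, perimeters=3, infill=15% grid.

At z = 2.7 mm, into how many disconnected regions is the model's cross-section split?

At z = 2.7 mm: the 13.5×11 cube contributes its full rectangle; (whole slice rotated 80° about Z — lengths, areas and connectivity unchanged). The result has 1 disconnected region.

1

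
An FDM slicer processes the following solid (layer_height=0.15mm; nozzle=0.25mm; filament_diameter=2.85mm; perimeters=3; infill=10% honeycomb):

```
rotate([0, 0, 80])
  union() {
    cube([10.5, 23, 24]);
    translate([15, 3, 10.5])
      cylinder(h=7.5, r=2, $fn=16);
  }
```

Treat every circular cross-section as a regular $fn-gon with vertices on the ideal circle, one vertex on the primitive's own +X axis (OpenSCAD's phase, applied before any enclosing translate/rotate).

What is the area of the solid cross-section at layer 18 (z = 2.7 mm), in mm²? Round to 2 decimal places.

241.50 mm²

At z = 2.7 mm: the 10.5×23 cube contributes its full rectangle (area 241.50 mm²); the cylinder at (15, 3) does not reach this height (z outside [10.5, 18]); Merging all regions: only the 10.5×23 cube is present, so the union is just that shape — area = 241.50 mm²; (whole slice rotated 80° about Z — lengths, areas and connectivity unchanged). Overall, the cross-section is a single solid region. Net area = 241.50 mm².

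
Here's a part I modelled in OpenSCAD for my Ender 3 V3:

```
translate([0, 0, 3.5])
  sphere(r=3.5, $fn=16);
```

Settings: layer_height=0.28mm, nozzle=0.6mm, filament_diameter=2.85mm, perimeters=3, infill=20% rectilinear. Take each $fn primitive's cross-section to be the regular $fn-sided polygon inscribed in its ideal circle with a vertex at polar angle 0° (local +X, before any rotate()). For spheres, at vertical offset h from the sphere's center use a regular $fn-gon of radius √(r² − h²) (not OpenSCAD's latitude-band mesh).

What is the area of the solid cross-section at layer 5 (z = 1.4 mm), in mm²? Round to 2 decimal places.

24.00 mm²

At z = 1.4 mm: the r=3.5 sphere slices to a regular 16-gon of circumradius 2.800 (√(r²−h²) with h=2.1 from center) (area = (16/2)·2.800²·sin(360°/16) = 24.00 mm²). Overall, the cross-section is a single solid region. Net area = 24.00 mm².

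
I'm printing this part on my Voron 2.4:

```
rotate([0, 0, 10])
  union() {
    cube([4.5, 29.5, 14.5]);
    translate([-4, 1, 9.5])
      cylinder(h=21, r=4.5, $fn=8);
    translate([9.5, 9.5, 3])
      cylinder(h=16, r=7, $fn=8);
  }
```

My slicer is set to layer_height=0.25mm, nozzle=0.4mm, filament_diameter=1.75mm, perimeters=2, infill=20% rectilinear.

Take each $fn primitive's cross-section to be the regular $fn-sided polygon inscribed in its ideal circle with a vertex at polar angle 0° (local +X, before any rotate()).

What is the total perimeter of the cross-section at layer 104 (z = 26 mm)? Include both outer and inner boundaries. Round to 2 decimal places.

27.55 mm

At z = 26 mm: the cube does not reach this height (z outside [0, 14.5]); the cylinder at (-4, 1): section is a regular 8-gon, circumradius r=4.5 (perimeter = 2·8·4.500·sin(180°/8) = 27.55 mm); the cylinder at (9.5, 9.5) does not reach this height (z outside [3, 19]); Merging all regions: only the r=4.5 cylinder at (-4, 1) is present, so the union is just that shape — boundary = 27.55 mm; (rotated 10° about Z; rotation is an isometry so areas/perimeters/island counts are preserved). Overall, the cross-section is a single solid region. Total boundary length (outer) = 27.55 mm.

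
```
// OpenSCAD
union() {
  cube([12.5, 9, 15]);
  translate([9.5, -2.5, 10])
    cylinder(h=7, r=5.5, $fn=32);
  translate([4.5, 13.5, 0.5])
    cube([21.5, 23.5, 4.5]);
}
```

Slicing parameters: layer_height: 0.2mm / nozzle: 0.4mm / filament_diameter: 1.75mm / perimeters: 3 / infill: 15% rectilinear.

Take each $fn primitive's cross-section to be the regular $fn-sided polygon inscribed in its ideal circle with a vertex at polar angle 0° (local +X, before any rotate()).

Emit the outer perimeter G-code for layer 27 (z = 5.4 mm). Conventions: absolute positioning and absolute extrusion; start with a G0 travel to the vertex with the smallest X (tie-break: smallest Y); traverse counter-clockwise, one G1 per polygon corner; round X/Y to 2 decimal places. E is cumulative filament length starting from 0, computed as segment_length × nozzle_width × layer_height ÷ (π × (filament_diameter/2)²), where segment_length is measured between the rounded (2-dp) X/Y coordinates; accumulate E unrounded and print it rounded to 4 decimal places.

G0 X0.00 Y0.00 Z5.40
G1 X12.50 Y0.00 E0.4158
G1 X12.50 Y9.00 E0.7151
G1 X0.00 Y9.00 E1.1308
G1 X0.00 Y0.00 E1.4302

At z = 5.4 mm: the cube is present — its section is the full 12.5×9 rectangle; the cylinder at (9.5, -2.5) is not intersected at this z (z outside [10, 17]); the cube at (4.5, 13.5) does not reach this height (z outside [0.5, 5]); Merging all regions: only the 12.5×9 cube is present, so the union is just that shape — 1 connected region. The outline is a single polygon with 4 vertices. Extrusion per mm of travel: 0.4 × 0.2 / (π × 0.875²) = 0.033260. Accumulating E over each segment gives final E = 1.4302.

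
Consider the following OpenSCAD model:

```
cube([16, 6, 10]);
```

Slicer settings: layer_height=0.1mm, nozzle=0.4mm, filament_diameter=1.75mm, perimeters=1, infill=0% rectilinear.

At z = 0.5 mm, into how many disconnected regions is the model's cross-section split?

At z = 0.5 mm: the 16×6 cube contributes its full rectangle. The result has 1 disconnected region.

1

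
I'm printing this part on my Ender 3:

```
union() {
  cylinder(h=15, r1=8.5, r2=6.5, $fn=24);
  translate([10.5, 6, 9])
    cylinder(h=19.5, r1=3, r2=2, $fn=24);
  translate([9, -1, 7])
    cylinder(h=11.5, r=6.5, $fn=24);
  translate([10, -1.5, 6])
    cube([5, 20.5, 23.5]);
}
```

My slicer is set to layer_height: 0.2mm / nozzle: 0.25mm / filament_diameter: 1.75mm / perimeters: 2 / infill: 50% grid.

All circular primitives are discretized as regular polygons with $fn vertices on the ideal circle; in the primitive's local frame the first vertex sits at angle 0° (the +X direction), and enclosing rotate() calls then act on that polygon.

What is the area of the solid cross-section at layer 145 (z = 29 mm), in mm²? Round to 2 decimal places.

102.50 mm²

At z = 29 mm: the cone does not reach this height (z outside [0, 15]); the cone at (10.5, 6) is not intersected at this z (z outside [9, 28.5]); the cylinder at (9, -1) does not reach this height (z outside [7, 18.5]); the 5×20.5 cube at (10, -1.5) contributes its full rectangle (area 102.50 mm²); Taking the union: only the 5×20.5 cube at (10, -1.5) is present, so the union is just that shape — area = 102.50 mm². Overall, the cross-section is a single solid region. Net area = 102.50 mm².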